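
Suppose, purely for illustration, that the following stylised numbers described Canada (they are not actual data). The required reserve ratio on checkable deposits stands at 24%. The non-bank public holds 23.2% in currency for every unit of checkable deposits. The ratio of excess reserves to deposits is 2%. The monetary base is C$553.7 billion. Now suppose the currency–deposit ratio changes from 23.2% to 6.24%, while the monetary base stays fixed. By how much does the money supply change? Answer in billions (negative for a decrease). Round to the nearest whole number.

C$438 billion

Initially m₁ = (1 + 0.232) / (0.24 + 0.02 + 0.232) ≈ 2.5041, so M₁ = 2.5041 × 553.7 ≈ 1386.5202 billion.
After the change m₂ = (1 + 0.0624) / (0.24 + 0.02 + 0.0624) ≈ 3.2953, so M₂ = 3.2953 × 553.7 ≈ 1824.6076 billion.
ΔM = M₂ − M₁ = 1824.6076 − 1386.5202 = 438.0874 billion.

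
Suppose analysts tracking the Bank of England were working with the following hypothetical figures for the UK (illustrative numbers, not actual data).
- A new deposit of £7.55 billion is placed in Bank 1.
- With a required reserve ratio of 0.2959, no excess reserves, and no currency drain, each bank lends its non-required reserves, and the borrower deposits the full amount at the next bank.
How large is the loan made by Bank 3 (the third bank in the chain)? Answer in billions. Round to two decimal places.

£2.64 billion

Each bank lends a fraction (1 − rr) = 0.7041 of the deposit it receives, so Bank 3 receives 7.55·0.7041^2 and lends 7.55·0.7041^3 ≈ 2.6354 billion.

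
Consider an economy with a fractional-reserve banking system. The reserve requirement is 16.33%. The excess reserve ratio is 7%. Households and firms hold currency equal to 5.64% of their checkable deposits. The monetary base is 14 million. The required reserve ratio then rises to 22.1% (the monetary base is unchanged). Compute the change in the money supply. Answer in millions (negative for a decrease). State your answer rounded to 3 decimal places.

-8.479 million

Initially m₁ = (1 + 0.0564) / (0.1633 + 0.07 + 0.0564) ≈ 3.646531, so M₁ = 3.646531 × 14 ≈ 51.0514 million.
After the change m₂ = (1 + 0.0564) / (0.221 + 0.07 + 0.0564) ≈ 3.040875, so M₂ = 3.040875 × 14 ≈ 42.5723 million.
ΔM = M₂ − M₁ = 42.5723 − 51.0514 = -8.4791 million.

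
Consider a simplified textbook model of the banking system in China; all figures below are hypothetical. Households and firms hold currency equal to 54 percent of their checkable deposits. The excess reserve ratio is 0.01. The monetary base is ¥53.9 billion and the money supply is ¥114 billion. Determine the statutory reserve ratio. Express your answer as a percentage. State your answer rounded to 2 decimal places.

Using m = M/MB = 114/53.9 ≈ 2.115028. Since m = (1 + c)/(c + rr + e), the denominator satisfies c + rr + e = (1 + c)/m = (1 + 0.54) / 2.115028 ≈ 0.728123.
With c = 0.54 and e = 0.01, the statutory reserve ratio is 0.728123 − 0.54 − 0.01 = 0.178123.

17.81%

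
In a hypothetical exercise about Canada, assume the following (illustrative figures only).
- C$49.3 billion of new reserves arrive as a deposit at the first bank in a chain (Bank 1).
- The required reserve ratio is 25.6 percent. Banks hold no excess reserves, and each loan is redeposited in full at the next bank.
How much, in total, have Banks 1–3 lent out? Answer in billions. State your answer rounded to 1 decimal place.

Bank i lends (1 − rr)^i of the original deposit: Bank 1 lends 49.3·0.7440 = 36.6792, Bank 2 lends 49.3·0.7440² ≈ 27.2893, and so on.
Summing a geometric series: total = 49.3·[0.7440·(1 − 0.7440^3) / (1 − 0.7440)] ≈ 84.2718 billion.

C$84.3 billion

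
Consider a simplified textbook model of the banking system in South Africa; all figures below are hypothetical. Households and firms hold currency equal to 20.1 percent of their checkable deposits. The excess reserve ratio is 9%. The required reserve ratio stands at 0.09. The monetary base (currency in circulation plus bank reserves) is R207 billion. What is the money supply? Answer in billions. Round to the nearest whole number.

R653 billion

The money multiplier is m = (1 + c) / (rr + e + c) = (1 + 0.201) / (0.09 + 0.09 + 0.201) ≈ 3.1522.
So M = m × MB = 3.1522 × 207 = 652.5054 billion.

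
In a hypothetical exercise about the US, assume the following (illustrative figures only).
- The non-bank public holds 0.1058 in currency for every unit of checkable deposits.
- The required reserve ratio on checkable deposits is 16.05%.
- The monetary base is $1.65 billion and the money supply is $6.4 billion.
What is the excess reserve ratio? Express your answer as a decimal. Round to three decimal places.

0.019

Using m = M/MB = 6.4/1.65 ≈ 3.878788. Since m = (1 + c)/(c + rr + e), the denominator satisfies c + rr + e = (1 + c)/m = (1 + 0.1058) / 3.878788 ≈ 0.285089.
With c = 0.1058 and rr = 0.1605, the excess reserve ratio is 0.285089 − 0.1058 − 0.1605 = 0.018789.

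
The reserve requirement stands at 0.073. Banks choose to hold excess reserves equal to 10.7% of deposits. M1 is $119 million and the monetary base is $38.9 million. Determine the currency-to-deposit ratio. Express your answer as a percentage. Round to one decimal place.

21.8%

Using m = M/MB = 119/38.9 ≈ 3.059126. From m = (1 + c)/(c + rr + e), rearranging gives 1 + c = m·(c + rr + e), so c·(1 − m) = m·(rr + e) − 1.
Hence c = [m·(rr + e) − 1]/(1 − m) = [3.059126 × (0.073 + 0.107) − 1] / (1 − 3.059126) ≈ 0.218227.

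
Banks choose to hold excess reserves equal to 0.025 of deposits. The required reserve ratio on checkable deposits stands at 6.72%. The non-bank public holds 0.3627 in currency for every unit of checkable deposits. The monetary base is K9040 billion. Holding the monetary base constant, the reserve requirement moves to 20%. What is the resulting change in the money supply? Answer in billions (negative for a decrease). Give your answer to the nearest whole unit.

-6119 billion

Initially m₁ = (1 + 0.3627) / (0.0672 + 0.025 + 0.3627) ≈ 2.99560, so M₁ = 2.99560 × 9040 = 27080.224 billion.
After the change m₂ = (1 + 0.3627) / (0.2 + 0.025 + 0.3627) ≈ 2.31870, so M₂ = 2.31870 × 9040 = 20961.048 billion.
ΔM = M₂ − M₁ = 20961.048 − 27080.224 = -6119.176 billion.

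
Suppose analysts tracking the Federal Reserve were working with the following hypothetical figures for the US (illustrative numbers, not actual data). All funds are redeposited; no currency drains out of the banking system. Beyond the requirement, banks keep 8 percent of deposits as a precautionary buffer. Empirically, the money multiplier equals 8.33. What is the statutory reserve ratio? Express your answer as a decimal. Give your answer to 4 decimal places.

0.0400

Using m = 8.33. Since m = (1 + c)/(c + rr + e), the denominator satisfies c + rr + e = (1 + c)/m = (1 + 0) / 8.33 ≈ 0.120048.
With c = 0 and e = 0.08, the statutory reserve ratio is 0.120048 − 0 − 0.08 = 0.040048.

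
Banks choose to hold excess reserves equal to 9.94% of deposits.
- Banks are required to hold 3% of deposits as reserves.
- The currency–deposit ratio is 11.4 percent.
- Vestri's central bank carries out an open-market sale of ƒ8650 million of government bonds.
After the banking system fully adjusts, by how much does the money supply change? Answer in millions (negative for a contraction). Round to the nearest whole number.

The money multiplier is m = (1 + c) / (rr + e + c) = (1 + 0.114) / (0.03 + 0.0994 + 0.114) ≈ 4.57683.
The sale removes 8650 million of base, so ΔM = m × ΔMB = 4.57683 × (−8650) = -39589.5795 million.

-39590 million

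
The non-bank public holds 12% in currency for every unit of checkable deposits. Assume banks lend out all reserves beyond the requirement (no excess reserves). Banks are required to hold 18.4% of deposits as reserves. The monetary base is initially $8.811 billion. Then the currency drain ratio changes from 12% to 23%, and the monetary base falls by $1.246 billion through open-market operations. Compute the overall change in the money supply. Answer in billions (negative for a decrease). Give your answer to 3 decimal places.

-9.986 billion

Before: m₁ = (1 + 0.12) / (0.184 + 0.12) ≈ 3.68421, MB₁ = 8.811, so M₁ = 3.68421 × 8.811 ≈ 32.4616 billion.
After: m₂ = (1 + 0.23) / (0.184 + 0.23) ≈ 2.97101, MB₂ = 8.811 − 1.246 = 7.565, so M₂ = 2.97101 × 7.565 ≈ 22.4757 billion.
ΔM = M₂ − M₁ = 22.4757 − 32.4616 = -9.9859 billion.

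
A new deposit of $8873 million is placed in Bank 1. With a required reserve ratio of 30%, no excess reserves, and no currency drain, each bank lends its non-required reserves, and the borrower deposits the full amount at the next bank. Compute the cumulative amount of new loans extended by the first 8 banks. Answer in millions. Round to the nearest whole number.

Bank i lends (1 − rr)^i of the original deposit: Bank 1 lends 8873·0.7000 = 6211.1000, Bank 2 lends 8873·0.7000² = 4347.7700, and so on.
Summing a geometric series: total = 8873·[0.7000·(1 − 0.7000^8) / (1 − 0.7000)] ≈ 19510.1415 million.

$19510 million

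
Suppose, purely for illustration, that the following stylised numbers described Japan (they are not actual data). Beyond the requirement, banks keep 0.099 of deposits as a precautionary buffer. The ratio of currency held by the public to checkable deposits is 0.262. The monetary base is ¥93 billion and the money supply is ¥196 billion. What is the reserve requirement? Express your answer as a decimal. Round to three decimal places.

Using m = M/MB = 196/93 ≈ 2.107527. Since m = (1 + c)/(c + rr + e), the denominator satisfies c + rr + e = (1 + c)/m = (1 + 0.262) / 2.107527 ≈ 0.598806.
With c = 0.262 and e = 0.099, the reserve requirement is 0.598806 − 0.262 − 0.099 = 0.237806.

0.238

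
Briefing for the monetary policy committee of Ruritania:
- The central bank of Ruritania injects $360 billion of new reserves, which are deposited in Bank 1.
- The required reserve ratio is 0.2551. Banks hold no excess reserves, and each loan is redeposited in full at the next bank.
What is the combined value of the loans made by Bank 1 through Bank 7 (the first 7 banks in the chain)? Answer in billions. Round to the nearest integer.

$917 billion

Bank i lends (1 − rr)^i of the original deposit: Bank 1 lends 360·0.7449 = 268.1640, Bank 2 lends 360·0.7449² ≈ 199.7554, and so on.
Summing a geometric series: total = 360·[0.7449·(1 − 0.7449^7) / (1 − 0.7449)] ≈ 917.4360 billion.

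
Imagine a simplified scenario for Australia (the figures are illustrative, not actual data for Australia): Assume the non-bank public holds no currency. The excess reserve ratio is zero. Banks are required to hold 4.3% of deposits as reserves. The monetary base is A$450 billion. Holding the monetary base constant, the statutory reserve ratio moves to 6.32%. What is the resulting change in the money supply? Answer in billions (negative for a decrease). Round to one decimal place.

Initially m₁ = 1 / (0.043) ≈ 23.25581, so M₁ = 23.25581 × 450 = 10465.1145 billion.
After the change m₂ = 1 / (0.0632) ≈ 15.82278, so M₂ = 15.82278 × 450 = 7120.251 billion.
ΔM = M₂ − M₁ = 7120.251 − 10465.1145 = -3344.8635 billion.

-3344.9 billion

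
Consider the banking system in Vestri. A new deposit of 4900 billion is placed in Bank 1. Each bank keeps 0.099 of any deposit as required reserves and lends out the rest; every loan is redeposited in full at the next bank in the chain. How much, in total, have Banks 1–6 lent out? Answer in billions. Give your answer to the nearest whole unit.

Bank i lends (1 − rr)^i of the original deposit: Bank 1 lends 4900·0.9010 = 4414.9000, Bank 2 lends 4900·0.9010² = 3977.8249, and so on.
Summing a geometric series: total = 4900·[0.9010·(1 − 0.9010^6) / (1 − 0.9010)] ≈ 20736.9282 billion.

20737 billion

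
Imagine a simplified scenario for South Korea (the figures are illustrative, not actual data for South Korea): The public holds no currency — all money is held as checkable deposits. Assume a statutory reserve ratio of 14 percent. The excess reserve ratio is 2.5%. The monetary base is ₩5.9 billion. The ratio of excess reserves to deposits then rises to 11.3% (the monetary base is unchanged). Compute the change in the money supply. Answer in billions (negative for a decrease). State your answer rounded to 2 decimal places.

-12.44 billion

Initially m₁ = 1 / (0.14 + 0.025) ≈ 6.0606, so M₁ = 6.0606 × 5.9 ≈ 35.7575 billion.
After the change m₂ = 1 / (0.14 + 0.113) ≈ 3.9526, so M₂ = 3.9526 × 5.9 ≈ 23.3203 billion.
ΔM = M₂ − M₁ = 23.3203 − 35.7575 = -12.4372 billion.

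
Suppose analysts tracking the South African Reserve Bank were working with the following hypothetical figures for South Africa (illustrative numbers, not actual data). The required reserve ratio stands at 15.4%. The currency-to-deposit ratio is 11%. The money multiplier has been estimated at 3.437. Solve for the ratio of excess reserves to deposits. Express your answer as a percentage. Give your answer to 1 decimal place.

Using m = 3.437. Since m = (1 + c)/(c + rr + e), the denominator satisfies c + rr + e = (1 + c)/m = (1 + 0.11) / 3.437 ≈ 0.322956.
With c = 0.11 and rr = 0.154, the ratio of excess reserves to deposits is 0.322956 − 0.11 − 0.154 = 0.058956.

5.9%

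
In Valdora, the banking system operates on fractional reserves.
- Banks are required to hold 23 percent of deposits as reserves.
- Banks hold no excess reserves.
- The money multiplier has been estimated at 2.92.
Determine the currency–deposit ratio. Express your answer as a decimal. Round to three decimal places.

Using m = 2.92. From m = (1 + c)/(c + rr + e), rearranging gives 1 + c = m·(c + rr + e), so c·(1 − m) = m·(rr + e) − 1.
Hence c = [m·(rr + e) − 1]/(1 − m) = [2.92 × (0.23 + 0) − 1] / (1 − 2.92) ≈ 0.171042.

0.171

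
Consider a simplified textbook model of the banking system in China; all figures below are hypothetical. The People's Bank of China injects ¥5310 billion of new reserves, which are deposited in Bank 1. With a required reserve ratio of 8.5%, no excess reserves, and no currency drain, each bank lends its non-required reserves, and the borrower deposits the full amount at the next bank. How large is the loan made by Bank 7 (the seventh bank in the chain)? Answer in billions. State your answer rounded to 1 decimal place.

¥2851.3 billion

Each bank lends a fraction (1 − rr) = 0.9150 of the deposit it receives, so Bank 7 receives 5310·0.9150^6 and lends 5310·0.9150^7 ≈ 2851.2952 billion.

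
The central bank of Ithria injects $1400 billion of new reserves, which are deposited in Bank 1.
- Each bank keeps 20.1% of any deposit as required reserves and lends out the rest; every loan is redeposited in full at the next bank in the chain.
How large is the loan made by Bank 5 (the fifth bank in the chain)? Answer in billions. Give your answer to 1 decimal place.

$455.9 billion

Each bank lends a fraction (1 − rr) = 0.7990 of the deposit it receives, so Bank 5 receives 1400·0.7990^4 and lends 1400·0.7990^5 ≈ 455.8920 billion.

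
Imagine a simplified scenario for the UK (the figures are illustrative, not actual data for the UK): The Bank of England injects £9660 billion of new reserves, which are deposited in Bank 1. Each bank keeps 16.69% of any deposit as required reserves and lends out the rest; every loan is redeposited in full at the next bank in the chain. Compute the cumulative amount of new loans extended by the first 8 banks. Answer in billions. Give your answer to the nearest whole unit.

£37030 billion

Bank i lends (1 − rr)^i of the original deposit: Bank 1 lends 9660·0.8331 = 8047.7460, Bank 2 lends 9660·0.8331² ≈ 6704.5772, and so on.
Summing a geometric series: total = 9660·[0.8331·(1 − 0.8331^8) / (1 − 0.8331)] ≈ 37029.8734 billion.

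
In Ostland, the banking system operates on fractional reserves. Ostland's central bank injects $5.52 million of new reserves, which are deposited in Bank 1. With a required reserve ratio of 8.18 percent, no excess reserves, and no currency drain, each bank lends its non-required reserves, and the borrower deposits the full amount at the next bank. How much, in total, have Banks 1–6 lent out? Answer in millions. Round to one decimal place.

$24.8 million

Bank i lends (1 − rr)^i of the original deposit: Bank 1 lends 5.52·0.9182 ≈ 5.0685, Bank 2 lends 5.52·0.9182² ≈ 4.6539, and so on.
Summing a geometric series: total = 5.52·[0.9182·(1 − 0.9182^6) / (1 − 0.9182)] ≈ 24.8298 million.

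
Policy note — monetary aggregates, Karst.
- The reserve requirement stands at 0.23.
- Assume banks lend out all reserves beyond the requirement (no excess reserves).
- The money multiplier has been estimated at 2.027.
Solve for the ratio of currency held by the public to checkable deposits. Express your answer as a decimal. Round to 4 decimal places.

0.5198

Using m = 2.027. From m = (1 + c)/(c + rr + e), rearranging gives 1 + c = m·(c + rr + e), so c·(1 − m) = m·(rr + e) − 1.
Hence c = [m·(rr + e) − 1]/(1 − m) = [2.027 × (0.23 + 0) − 1] / (1 − 2.027) ≈ 0.519757.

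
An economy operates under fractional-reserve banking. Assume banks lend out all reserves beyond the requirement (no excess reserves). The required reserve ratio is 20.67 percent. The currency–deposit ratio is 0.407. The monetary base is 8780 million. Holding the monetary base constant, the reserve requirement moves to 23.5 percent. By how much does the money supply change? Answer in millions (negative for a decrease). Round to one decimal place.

Initially m₁ = (1 + 0.407) / (0.2067 + 0.407) ≈ 2.292651, so M₁ = 2.292651 × 8780 ≈ 20129.4758 million.
After the change m₂ = (1 + 0.407) / (0.235 + 0.407) ≈ 2.191589, so M₂ = 2.191589 × 8780 ≈ 19242.1514 million.
ΔM = M₂ − M₁ = 19242.1514 − 20129.4758 = -887.3244 million.

-887.3 million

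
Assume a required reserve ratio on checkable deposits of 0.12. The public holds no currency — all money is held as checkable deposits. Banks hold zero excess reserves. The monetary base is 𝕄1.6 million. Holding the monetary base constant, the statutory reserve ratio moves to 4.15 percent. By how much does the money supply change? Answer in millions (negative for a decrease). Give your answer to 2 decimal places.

𝕄25.22 million

Initially m₁ = 1 / (0.12) ≈ 8.3333, so M₁ = 8.3333 × 1.6 ≈ 13.3333 million.
After the change m₂ = 1 / (0.0415) ≈ 24.0964, so M₂ = 24.0964 × 1.6 ≈ 38.5542 million.
ΔM = M₂ − M₁ = 38.5542 − 13.3333 = 25.2209 million.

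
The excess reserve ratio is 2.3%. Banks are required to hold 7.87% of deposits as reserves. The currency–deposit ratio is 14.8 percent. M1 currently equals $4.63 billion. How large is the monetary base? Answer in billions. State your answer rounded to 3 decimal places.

$1.007 billion

The money multiplier is m = (1 + c) / (rr + e + c) = (1 + 0.148) / (0.0787 + 0.023 + 0.148) ≈ 4.59752.
MB = M / m = 4.63 / 4.59752 ≈ 1.0071 billion.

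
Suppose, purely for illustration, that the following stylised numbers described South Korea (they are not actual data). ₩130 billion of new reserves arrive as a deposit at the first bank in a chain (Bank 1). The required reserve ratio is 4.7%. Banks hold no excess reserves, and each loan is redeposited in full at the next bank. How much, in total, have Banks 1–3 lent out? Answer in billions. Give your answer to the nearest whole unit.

Bank i lends (1 − rr)^i of the original deposit: Bank 1 lends 130·0.9530 = 123.8900, Bank 2 lends 130·0.9530² ≈ 118.0672, and so on.
Summing a geometric series: total = 130·[0.9530·(1 − 0.9530^3) / (1 − 0.9530)] ≈ 354.4752 billion.

₩354 billion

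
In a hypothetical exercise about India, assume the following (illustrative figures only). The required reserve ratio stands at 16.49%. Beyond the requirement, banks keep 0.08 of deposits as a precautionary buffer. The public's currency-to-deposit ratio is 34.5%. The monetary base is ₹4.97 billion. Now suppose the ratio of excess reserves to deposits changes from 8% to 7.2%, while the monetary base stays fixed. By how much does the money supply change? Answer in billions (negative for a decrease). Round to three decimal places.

Initially m₁ = (1 + 0.345) / (0.1649 + 0.08 + 0.345) ≈ 2.28005, so M₁ = 2.28005 × 4.97 ≈ 11.3318 billion.
After the change m₂ = (1 + 0.345) / (0.1649 + 0.072 + 0.345) ≈ 2.31139, so M₂ = 2.31139 × 4.97 ≈ 11.4876 billion.
ΔM = M₂ − M₁ = 11.4876 − 11.3318 = 0.1558 billion.

₹0.156 billion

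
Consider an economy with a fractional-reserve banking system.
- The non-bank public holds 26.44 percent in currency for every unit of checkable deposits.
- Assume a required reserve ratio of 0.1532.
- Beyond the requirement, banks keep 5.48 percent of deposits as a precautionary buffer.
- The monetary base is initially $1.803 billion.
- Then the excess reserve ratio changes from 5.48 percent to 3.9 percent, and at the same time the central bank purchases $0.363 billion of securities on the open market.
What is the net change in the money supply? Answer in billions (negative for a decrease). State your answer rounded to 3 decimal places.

Before: m₁ = (1 + 0.2644) / (0.1532 + 0.0548 + 0.2644) ≈ 2.67655, MB₁ = 1.803, so M₁ = 2.67655 × 1.803 ≈ 4.8258 billion.
After: m₂ = (1 + 0.2644) / (0.1532 + 0.039 + 0.2644) ≈ 2.76916, MB₂ = 1.803 + 0.363 = 2.166, so M₂ = 2.76916 × 2.166 ≈ 5.998 billion.
ΔM = M₂ − M₁ = 5.998 − 4.8258 = 1.1722 billion.

$1.172 billion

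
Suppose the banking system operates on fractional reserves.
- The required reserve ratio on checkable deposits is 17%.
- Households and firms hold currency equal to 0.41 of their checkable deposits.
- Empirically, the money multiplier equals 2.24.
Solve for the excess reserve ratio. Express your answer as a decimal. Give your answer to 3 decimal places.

0.049

Using m = 2.24. Since m = (1 + c)/(c + rr + e), the denominator satisfies c + rr + e = (1 + c)/m = (1 + 0.41) / 2.24 ≈ 0.629464.
With c = 0.41 and rr = 0.17, the excess reserve ratio is 0.629464 − 0.41 − 0.17 = 0.049464.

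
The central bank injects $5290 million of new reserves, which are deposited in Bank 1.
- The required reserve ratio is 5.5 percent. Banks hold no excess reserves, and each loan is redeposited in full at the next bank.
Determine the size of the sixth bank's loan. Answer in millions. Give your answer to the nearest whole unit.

Each bank lends a fraction (1 − rr) = 0.9450 of the deposit it receives, so Bank 6 receives 5290·0.9450^5 and lends 5290·0.9450^6 ≈ 3767.4415 million.

$3767 million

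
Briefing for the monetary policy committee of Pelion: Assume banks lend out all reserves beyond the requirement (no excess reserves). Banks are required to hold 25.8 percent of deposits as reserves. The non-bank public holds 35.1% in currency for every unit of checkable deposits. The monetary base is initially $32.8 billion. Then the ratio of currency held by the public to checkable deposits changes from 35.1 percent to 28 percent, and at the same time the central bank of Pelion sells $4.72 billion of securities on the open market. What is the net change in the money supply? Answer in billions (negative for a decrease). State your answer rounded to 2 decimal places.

Before: m₁ = (1 + 0.351) / (0.258 + 0.351) ≈ 2.21839, MB₁ = 32.8, so M₁ = 2.21839 × 32.8 ≈ 72.7632 billion.
After: m₂ = (1 + 0.28) / (0.258 + 0.28) ≈ 2.37918, MB₂ = 32.8 − 4.72 = 28.08, so M₂ = 2.37918 × 28.08 ≈ 66.8074 billion.
ΔM = M₂ − M₁ = 66.8074 − 72.7632 = -5.9558 billion.

-5.96 billion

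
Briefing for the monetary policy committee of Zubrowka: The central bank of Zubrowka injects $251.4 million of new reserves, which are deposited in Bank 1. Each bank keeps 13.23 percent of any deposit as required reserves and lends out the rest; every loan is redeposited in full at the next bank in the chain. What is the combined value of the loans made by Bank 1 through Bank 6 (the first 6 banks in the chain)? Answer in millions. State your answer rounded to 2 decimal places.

Bank i lends (1 − rr)^i of the original deposit: Bank 1 lends 251.4·0.8677 ≈ 218.1398, Bank 2 lends 251.4·0.8677² ≈ 189.2799, and so on.
Summing a geometric series: total = 251.4·[0.8677·(1 − 0.8677^6) / (1 − 0.8677)] ≈ 945.1186 million.

$945.12 million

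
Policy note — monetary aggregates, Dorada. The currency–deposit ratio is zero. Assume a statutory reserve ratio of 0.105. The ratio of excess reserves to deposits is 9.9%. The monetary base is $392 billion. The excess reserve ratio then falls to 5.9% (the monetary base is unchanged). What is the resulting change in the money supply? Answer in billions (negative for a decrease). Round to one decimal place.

Initially m₁ = 1 / (0.105 + 0.099) ≈ 4.90196, so M₁ = 4.90196 × 392 ≈ 1921.5683 billion.
After the change m₂ = 1 / (0.105 + 0.059) ≈ 6.09756, so M₂ = 6.09756 × 392 ≈ 2390.2435 billion.
ΔM = M₂ − M₁ = 2390.2435 − 1921.5683 = 468.6752 billion.

$468.7 billion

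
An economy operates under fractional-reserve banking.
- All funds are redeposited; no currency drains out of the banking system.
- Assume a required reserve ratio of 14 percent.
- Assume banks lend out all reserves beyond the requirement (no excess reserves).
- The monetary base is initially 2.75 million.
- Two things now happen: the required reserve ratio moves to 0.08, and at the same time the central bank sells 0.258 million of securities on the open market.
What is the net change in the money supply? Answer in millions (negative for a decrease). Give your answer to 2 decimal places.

11.51 million

Before: m₁ = 1 / (0.14) ≈ 7.1429, MB₁ = 2.75, so M₁ = 7.1429 × 2.75 ≈ 19.643 million.
After: m₂ = 1 / (0.08) = 12.5, MB₂ = 2.75 − 0.258 = 2.492, so M₂ = 12.5 × 2.492 = 31.15 million.
ΔM = M₂ − M₁ = 31.15 − 19.643 = 11.507 million.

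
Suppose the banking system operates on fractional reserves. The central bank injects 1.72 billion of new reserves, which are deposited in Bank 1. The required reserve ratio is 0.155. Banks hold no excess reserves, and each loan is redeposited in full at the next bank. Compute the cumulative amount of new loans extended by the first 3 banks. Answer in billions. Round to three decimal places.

Bank i lends (1 − rr)^i of the original deposit: Bank 1 lends 1.72·0.8450 = 1.4534, Bank 2 lends 1.72·0.8450² ≈ 1.2281, and so on.
Summing a geometric series: total = 1.72·[0.8450·(1 − 0.8450^3) / (1 − 0.8450)] ≈ 3.7193 billion.

3.719 billion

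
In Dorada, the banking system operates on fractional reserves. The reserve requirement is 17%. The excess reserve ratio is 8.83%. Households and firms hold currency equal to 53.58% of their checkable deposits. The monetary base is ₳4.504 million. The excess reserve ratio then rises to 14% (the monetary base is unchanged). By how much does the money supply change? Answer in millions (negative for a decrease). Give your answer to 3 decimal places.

Initially m₁ = (1 + 0.5358) / (0.17 + 0.0883 + 0.5358) ≈ 1.93401, so M₁ = 1.93401 × 4.504 ≈ 8.7108 million.
After the change m₂ = (1 + 0.5358) / (0.17 + 0.14 + 0.5358) ≈ 1.81580, so M₂ = 1.81580 × 4.504 ≈ 8.1784 million.
ΔM = M₂ − M₁ = 8.1784 − 8.7108 = -0.5324 million.

-0.532 million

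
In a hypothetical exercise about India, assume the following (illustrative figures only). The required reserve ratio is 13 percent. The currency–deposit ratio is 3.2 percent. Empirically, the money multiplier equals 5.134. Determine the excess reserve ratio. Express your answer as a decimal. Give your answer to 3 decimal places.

0.039

Using m = 5.134. Since m = (1 + c)/(c + rr + e), the denominator satisfies c + rr + e = (1 + c)/m = (1 + 0.032) / 5.134 ≈ 0.201013.
With c = 0.032 and rr = 0.13, the excess reserve ratio is 0.201013 − 0.032 − 0.13 = 0.039013.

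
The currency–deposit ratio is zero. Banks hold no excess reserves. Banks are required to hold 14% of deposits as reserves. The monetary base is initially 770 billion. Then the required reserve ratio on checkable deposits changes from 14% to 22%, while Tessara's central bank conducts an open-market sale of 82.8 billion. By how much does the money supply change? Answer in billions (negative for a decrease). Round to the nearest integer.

Before: m₁ = 1 / (0.14) ≈ 7.1429, MB₁ = 770, so M₁ = 7.1429 × 770 = 5500.033 billion.
After: m₂ = 1 / (0.22) ≈ 4.5455, MB₂ = 770 − 82.8 = 687.2, so M₂ = 4.5455 × 687.2 = 3123.6676 billion.
ΔM = M₂ − M₁ = 3123.6676 − 5500.033 = -2376.3654 billion.

-2376 billion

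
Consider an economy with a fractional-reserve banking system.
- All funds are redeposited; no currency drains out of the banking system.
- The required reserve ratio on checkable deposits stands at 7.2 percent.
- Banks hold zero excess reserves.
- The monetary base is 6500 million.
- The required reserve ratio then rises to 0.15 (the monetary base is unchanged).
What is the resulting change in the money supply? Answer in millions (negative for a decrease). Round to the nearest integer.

-46944 million

Initially m₁ = 1 / (0.072) ≈ 13.88889, so M₁ = 13.88889 × 6500 = 90277.785 million.
After the change m₂ = 1 / (0.15) ≈ 6.66667, so M₂ = 6.66667 × 6500 = 43333.355 million.
ΔM = M₂ − M₁ = 43333.355 − 90277.785 = -46944.43 million.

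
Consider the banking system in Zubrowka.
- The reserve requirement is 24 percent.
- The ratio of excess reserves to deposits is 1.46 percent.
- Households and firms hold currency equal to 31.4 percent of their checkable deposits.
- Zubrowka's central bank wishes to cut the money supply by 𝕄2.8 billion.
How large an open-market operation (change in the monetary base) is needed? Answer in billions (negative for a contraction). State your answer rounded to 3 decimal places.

-1.212 billion

The money multiplier is m = (1 + c) / (rr + e + c) = (1 + 0.314) / (0.24 + 0.0146 + 0.314) ≈ 2.31094.
ΔMB = ΔM / m = (−2.8) / 2.31094 ≈ -1.2116 billion.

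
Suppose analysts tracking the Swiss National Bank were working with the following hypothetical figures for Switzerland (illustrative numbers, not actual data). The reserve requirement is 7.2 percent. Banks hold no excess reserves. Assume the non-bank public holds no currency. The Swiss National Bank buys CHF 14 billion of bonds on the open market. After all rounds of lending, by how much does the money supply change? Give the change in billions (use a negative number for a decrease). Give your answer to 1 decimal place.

CHF 194.4 billion

The simple money multiplier is m = 1/rr = 1/0.072 ≈ 13.8889.
An open-market purchase increases the monetary base by 14 billion, so ΔM = m × ΔMB = 13.8889 × 14 = 194.4446 billion.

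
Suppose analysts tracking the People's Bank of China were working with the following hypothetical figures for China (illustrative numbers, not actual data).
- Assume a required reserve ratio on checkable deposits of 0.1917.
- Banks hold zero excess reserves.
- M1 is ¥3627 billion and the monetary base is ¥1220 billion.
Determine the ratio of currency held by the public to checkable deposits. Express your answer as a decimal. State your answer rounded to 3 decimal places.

Using m = M/MB = 3627/1220 ≈ 2.972951. From m = (1 + c)/(c + rr + e), rearranging gives 1 + c = m·(c + rr + e), so c·(1 − m) = m·(rr + e) − 1.
Hence c = [m·(rr + e) − 1]/(1 − m) = [2.972951 × (0.1917 + 0) − 1] / (1 − 2.972951) ≈ 0.217991.

0.218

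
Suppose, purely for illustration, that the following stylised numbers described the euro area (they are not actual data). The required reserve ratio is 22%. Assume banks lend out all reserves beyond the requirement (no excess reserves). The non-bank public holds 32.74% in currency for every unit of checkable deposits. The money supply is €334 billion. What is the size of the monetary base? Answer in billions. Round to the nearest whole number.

The money multiplier is m = (1 + c) / (rr + c) = (1 + 0.3274) / (0.22 + 0.3274) ≈ 2.4249.
MB = M / m = 334 / 2.4249 ≈ 137.7376 billion.

€138 billion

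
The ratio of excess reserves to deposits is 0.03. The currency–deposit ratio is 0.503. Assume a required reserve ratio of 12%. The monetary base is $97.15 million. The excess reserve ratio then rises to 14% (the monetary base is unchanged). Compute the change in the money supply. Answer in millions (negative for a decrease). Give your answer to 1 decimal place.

Initially m₁ = (1 + 0.503) / (0.12 + 0.03 + 0.503) ≈ 2.3017, so M₁ = 2.3017 × 97.15 ≈ 223.6102 million.
After the change m₂ = (1 + 0.503) / (0.12 + 0.14 + 0.503) ≈ 1.9699, so M₂ = 1.9699 × 97.15 ≈ 191.3758 million.
ΔM = M₂ − M₁ = 191.3758 − 223.6102 = -32.2344 million.

-32.2 million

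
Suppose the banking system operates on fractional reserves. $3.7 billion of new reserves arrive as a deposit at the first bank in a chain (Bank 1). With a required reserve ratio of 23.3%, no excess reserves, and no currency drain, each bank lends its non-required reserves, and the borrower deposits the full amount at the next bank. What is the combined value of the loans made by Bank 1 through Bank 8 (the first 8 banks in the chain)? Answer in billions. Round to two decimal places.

Bank i lends (1 − rr)^i of the original deposit: Bank 1 lends 3.7·0.7670 = 2.8379, Bank 2 lends 3.7·0.7670² ≈ 2.1767, and so on.
Summing a geometric series: total = 3.7·[0.7670·(1 − 0.7670^8) / (1 − 0.7670)] ≈ 10.7210 billion.

$10.72 billion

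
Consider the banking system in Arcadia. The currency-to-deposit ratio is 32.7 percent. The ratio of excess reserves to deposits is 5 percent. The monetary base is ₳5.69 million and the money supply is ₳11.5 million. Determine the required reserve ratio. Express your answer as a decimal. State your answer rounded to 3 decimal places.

0.280

Using m = M/MB = 11.5/5.69 ≈ 2.021090. Since m = (1 + c)/(c + rr + e), the denominator satisfies c + rr + e = (1 + c)/m = (1 + 0.327) / 2.021090 ≈ 0.656576.
With c = 0.327 and e = 0.05, the required reserve ratio is 0.656576 − 0.327 − 0.05 = 0.279576.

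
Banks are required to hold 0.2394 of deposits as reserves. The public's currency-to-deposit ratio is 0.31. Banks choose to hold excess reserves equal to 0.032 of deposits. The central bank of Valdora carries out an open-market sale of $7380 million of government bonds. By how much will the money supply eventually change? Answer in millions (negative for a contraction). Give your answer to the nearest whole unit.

-16628 million

The money multiplier is m = (1 + c) / (rr + e + c) = (1 + 0.31) / (0.2394 + 0.032 + 0.31) ≈ 2.25318.
The sale removes 7380 million of base, so ΔM = m × ΔMB = 2.25318 × (−7380) = -16628.4684 million.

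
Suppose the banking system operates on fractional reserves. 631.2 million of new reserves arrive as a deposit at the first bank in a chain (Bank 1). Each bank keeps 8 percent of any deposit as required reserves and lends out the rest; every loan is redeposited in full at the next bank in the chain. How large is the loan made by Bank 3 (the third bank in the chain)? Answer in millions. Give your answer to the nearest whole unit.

Each bank lends a fraction (1 − rr) = 0.9200 of the deposit it receives, so Bank 3 receives 631.2·0.9200^2 and lends 631.2·0.9200^3 ≈ 491.5079 million.

492 million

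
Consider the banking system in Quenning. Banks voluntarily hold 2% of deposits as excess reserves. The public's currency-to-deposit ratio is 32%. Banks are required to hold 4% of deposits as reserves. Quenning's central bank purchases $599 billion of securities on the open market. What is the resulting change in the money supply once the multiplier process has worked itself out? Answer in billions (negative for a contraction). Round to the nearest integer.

The money multiplier is m = (1 + c) / (rr + e + c) = (1 + 0.32) / (0.04 + 0.02 + 0.32) ≈ 3.4737.
The purchase adds 599 billion of base, so ΔM = m × ΔMB = 3.4737 × (+599) = 2080.7463 billion.

$2081 billion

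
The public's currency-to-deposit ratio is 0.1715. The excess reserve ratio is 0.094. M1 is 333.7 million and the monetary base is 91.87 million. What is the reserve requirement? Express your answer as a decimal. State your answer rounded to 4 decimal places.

0.0570

Using m = M/MB = 333.7/91.87 ≈ 3.632307. Since m = (1 + c)/(c + rr + e), the denominator satisfies c + rr + e = (1 + c)/m = (1 + 0.1715) / 3.632307 ≈ 0.322522.
With c = 0.1715 and e = 0.094, the reserve requirement is 0.322522 − 0.1715 − 0.094 = 0.057022.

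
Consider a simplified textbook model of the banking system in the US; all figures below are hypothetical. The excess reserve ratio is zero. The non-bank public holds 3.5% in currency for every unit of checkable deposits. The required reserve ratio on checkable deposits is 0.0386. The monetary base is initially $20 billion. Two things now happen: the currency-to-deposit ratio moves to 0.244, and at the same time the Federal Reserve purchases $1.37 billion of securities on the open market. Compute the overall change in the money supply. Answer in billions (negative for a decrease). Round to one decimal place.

Before: m₁ = (1 + 0.035) / (0.0386 + 0.035) = 14.0625, MB₁ = 20, so M₁ = 14.0625 × 20 = 281.25 billion.
After: m₂ = (1 + 0.244) / (0.0386 + 0.244) ≈ 4.4020, MB₂ = 20 + 1.37 = 21.37, so M₂ = 4.4020 × 21.37 ≈ 94.0707 billion.
ΔM = M₂ − M₁ = 94.0707 − 281.25 = -187.1793 billion.

-187.2 billion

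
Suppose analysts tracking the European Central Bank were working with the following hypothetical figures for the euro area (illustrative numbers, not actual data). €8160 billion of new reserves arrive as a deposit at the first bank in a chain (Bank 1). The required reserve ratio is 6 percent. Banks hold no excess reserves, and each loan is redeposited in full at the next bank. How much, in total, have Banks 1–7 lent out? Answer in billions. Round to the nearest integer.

Bank i lends (1 − rr)^i of the original deposit: Bank 1 lends 8160·0.9400 = 7670.4000, Bank 2 lends 8160·0.9400² = 7210.1760, and so on.
Summing a geometric series: total = 8160·[0.9400·(1 − 0.9400^7) / (1 − 0.9400)] ≈ 44938.6244 billion.

€44939 billion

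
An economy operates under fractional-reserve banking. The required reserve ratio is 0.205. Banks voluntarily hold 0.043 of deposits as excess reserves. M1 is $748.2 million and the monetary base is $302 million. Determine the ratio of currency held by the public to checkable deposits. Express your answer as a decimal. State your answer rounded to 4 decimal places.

Using m = M/MB = 748.2/302 ≈ 2.477483. From m = (1 + c)/(c + rr + e), rearranging gives 1 + c = m·(c + rr + e), so c·(1 − m) = m·(rr + e) − 1.
Hence c = [m·(rr + e) − 1]/(1 − m) = [2.477483 × (0.205 + 0.043) − 1] / (1 − 2.477483) ≈ 0.260974.

0.2610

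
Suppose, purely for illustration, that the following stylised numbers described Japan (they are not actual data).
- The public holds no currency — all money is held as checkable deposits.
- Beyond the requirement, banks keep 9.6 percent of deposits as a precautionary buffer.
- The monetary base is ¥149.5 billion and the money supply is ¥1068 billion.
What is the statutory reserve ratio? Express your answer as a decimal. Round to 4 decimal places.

0.0440

Using m = M/MB = 1068/149.5 ≈ 7.143813. Since m = (1 + c)/(c + rr + e), the denominator satisfies c + rr + e = (1 + c)/m = (1 + 0) / 7.143813 ≈ 0.139981.
With c = 0 and e = 0.096, the statutory reserve ratio is 0.139981 − 0 − 0.096 = 0.043981.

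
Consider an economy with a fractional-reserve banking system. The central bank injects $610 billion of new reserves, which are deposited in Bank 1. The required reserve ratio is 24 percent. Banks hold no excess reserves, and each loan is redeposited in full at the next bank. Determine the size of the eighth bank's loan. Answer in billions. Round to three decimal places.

$67.895 billion

Each bank lends a fraction (1 − rr) = 0.7600 of the deposit it receives, so Bank 8 receives 610·0.7600^7 and lends 610·0.7600^8 ≈ 67.8951 billion.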